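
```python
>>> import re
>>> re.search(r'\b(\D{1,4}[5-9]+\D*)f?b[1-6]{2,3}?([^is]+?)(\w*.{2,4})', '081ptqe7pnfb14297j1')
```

The pattern matches a word boundary (`\b`, zero-width); then 1 to 4 of a non-digit, then one or more of a character in [5-9], then zero or more of a non-digit (captured); then optionally the literal 'f', then a literal 'b', then 2 to 3 of a character in [1-6] (lazy); then one or more of any character except [is] (lazy) (captured); then zero or more of a word character, then 2 to 4 of any character (captured).
`re.search` scans for the first position where the pattern succeeds.
Here the pattern never matches, so the call returns None.

None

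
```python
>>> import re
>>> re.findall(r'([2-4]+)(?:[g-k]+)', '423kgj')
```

['423']

Pattern: one or more of a character in [2-4] (captured); then one or more of a character in [g-k] (non-capturing group).
One capturing group, so `findall` returns just the captured substring from the one match — 1 in all.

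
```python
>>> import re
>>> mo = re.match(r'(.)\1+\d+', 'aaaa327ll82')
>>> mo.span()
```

(0, 7)

With `match`, the pattern is implicitly anchored at the beginning.
The match spans [0:7] → 'aaaa327'.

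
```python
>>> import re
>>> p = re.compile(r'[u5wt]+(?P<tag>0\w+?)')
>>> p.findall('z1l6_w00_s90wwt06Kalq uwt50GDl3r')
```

['00', '06', '0G']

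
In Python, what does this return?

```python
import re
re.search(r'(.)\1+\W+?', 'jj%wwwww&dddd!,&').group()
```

'jj%'

After group 1 captures some text, `\1` only succeeds where that same text appears again.
`re.search` tries every starting position until one works.
The match spans [0:3] → 'jj%'.
Captured: group 1 = 'j'.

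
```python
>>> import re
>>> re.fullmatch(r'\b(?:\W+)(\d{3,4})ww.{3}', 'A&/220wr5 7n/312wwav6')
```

None

`fullmatch` succeeds only if the pattern covers the string from start to end.
Here the pattern can't cover the whole string, so the call returns None.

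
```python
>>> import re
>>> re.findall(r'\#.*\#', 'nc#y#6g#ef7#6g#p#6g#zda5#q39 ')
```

['#y#6g#ef7#6g#p#6g#zda5#']

Scanning left to right: at [2:25] → '#y#6g#ef7#6g#p#6g#zda5#'.
With no groups in the pattern, `findall` gives back each whole match — 1 here.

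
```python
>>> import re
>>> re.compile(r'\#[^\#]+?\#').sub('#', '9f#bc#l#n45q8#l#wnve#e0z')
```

Matches: at [2:6] → '#bc#'; at [7:14] → '#n45q8#'; at [15:21] → '#wnve#'.
Each match is replaced by '#'.

'9f#l#l#e0z'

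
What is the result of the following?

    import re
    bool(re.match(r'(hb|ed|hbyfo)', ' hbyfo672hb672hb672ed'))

False

`match` is anchored at position 0; if the pattern doesn't fit there, it returns None.
Here the string doesn't start with a match, so the call returns None, and `bool(None)` is False.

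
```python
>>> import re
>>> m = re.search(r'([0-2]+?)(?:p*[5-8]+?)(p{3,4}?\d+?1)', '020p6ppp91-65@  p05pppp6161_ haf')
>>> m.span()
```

(0, 10)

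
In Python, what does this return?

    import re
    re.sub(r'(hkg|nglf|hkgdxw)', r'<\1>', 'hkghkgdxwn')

Alternation isn't longest-match — the leftmost alternative that fits at this position is chosen.
Matches: at [0:3] → 'hkg'; at [3:6] → 'hkg'.
Each match is replaced using the text its own group 1 captured.

'<hkg><hkg>dxwn'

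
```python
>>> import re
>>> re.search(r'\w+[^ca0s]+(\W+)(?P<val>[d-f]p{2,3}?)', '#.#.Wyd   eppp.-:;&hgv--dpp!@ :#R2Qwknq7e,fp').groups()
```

The match spans [4:27] → 'Wyd   eppp.-:;&hgv--dpp'.
Captured: group 1 = '-', group 2 = 'dpp'.

('-', 'dpp')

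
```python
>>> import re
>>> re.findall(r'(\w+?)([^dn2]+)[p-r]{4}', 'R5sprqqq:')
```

Pattern: one or more of a word character (lazy) (captured); then one or more of any character except [dn2] (captured); then exactly 4 of a character in [p-r].
2 groups means the one result is a tuple of 2 captured strings — 1 here.

[('R', '5sp')]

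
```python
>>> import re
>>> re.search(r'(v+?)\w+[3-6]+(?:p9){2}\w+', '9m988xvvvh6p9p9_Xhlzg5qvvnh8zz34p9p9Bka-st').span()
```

This matches one or more of a literal 'v' (lazy) (captured); then one or more of a word character, then one or more of a character in [3-6]; then the literal 'p9' repeated 2 times, then one or more of a word character.
Unlike `match`, `search` isn't anchored — it looks for the pattern anywhere in the string.
The match spans [6:39] → 'vvvh6p9p9_Xhlzg5qvvnh8zz34p9p9Bka'.
Captured: group 1 = 'v'.

(6, 39)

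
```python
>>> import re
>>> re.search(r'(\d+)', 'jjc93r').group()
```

'93'

The pattern matches one or more of a digit (captured).
Unlike `match`, `search` isn't anchored — it looks for the pattern anywhere in the string.
The match spans [3:5] → '93'.
Captured: group 1 = '93'.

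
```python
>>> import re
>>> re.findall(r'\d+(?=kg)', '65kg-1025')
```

The lookaround is zero-width — it requires the adjacent text to match without consuming it, so the asserted text isn't part of the match.
`findall` yields the raw match text (1 of them) because the pattern has no groups.

['65']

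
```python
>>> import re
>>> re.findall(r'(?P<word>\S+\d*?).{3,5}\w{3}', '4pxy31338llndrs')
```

['4pxy31338']

This matches one or more of a non-whitespace character, then zero or more of a digit (lazy) (captured as 'word'); then 3 to 5 of any character, then exactly 3 of a word character.
Matches: at [0:15] match '4pxy31338llndrs', group 1 = '4pxy31338'.
Because there's exactly one group, `findall` drops the full match and keeps group 1 from the one hit.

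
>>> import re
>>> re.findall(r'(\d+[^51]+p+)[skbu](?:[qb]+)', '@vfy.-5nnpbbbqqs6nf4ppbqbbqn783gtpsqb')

This matches one or more of a digit, then one or more of any character except [51], then one or more of the literal 'p' (captured); then one of [skbu]; then one or more of one of [qb] (non-capturing group).
Because there's exactly one group, `findall` drops the full match and keeps group 1 from the one hit.

['5nnpbbbqqs6nf4ppbqbbqn783gtp']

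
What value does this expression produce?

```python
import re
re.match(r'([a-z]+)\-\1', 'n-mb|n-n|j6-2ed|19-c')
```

None

`match` is anchored at position 0; if the pattern doesn't fit there, it returns None.
Here position 0 doesn't satisfy it, so the call returns None.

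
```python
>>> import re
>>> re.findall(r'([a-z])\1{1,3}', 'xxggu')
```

['x', 'g']

A backreference is literal: `\1` must see the identical characters the first group matched.
Scanning left to right: at [0:2] match 'xx', group 1 = 'x'; at [2:4] match 'gg', group 1 = 'g'.
With a single group, `findall` returns only what that group captured — 2 items.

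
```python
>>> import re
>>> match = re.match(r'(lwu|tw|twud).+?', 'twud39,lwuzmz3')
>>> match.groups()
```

('tw',)

The match spans [0:3] → 'twu'.
Captured: group 1 = 'tw'.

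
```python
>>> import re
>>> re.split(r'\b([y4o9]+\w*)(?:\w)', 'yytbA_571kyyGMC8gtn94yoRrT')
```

['', 'yytbA_571kyyGMC8gtn94yoRr', '']

Pattern: a word boundary (`\b`, zero-width); then one or more of one of [y4o9], then zero or more of a word character (captured); then a word character (non-capturing group).
Because the pattern has a capturing group, `split` also inserts each captured text between the pieces.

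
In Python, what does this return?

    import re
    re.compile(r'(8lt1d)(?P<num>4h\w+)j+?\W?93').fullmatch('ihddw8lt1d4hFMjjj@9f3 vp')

None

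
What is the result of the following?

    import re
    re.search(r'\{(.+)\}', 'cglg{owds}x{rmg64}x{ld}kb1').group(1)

'owds}x{rmg64}x{ld'

Unlike `match`, `search` isn't anchored — it looks for the pattern anywhere in the string.
The match spans [4:23] → '{owds}x{rmg64}x{ld}'.
Captured: group 1 = 'owds}x{rmg64}x{ld'.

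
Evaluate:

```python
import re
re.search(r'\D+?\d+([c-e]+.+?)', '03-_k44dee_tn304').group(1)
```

The pattern matches one or more of a non-digit (lazy); then one or more of a digit; then one or more of a character in [c-e], then one or more of any character (lazy) (captured).
Because the quantifier is non-greedy, it stops expanding at the earliest point where the rest of the pattern can succeed.
Unlike `match`, `search` isn't anchored — it looks for the pattern anywhere in the string.
The match spans [2:11] → '-_k44dee_'.
Captured: group 1 = 'dee_'.

'dee_'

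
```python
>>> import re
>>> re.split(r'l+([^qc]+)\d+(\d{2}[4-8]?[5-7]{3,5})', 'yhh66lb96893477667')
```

['yhh66', 'b96893', '77667', '']

This matches one or more of a literal 'l'; then one or more of any character except [qc] (captured); then one or more of a digit; then exactly 2 of a digit, then optionally a character in [4-8], then 3 to 5 of a character in [5-7] (captured).
Matches to split on: at [5:18] → 'lb96893477667'.
With a capturing group present, the delimiter's captured portion is kept in the result list.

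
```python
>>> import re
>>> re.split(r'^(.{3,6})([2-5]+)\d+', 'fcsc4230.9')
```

['', 'fcsc42', '3', '.9']

This matches anchored at the start of the string; then 3 to 6 of any character (captured); then one or more of a character in [2-5] (captured); then one or more of a digit.
Matches to split on: at [0:8] → 'fcsc4230'.
With a capturing group present, the delimiter's captured portion is kept in the result list.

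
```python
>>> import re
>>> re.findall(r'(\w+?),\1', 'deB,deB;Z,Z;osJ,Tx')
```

A backreference is literal: `\1` must see the identical characters the first group matched.
With a single group, `findall` returns only what that group captured — 2 items.

['deB', 'Z']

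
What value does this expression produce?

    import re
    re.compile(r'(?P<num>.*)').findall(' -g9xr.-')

The pattern matches zero or more of any character (captured as 'num').
`findall` collects group 1 from each match (2 total).

[' -g9xr.-', '']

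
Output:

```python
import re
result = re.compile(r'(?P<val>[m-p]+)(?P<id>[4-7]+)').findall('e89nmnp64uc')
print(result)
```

[('nmnp', '64')]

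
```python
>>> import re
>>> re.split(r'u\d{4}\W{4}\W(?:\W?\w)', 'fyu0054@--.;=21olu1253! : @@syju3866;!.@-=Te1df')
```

['fy', '1ol', 'yj', 'e1df']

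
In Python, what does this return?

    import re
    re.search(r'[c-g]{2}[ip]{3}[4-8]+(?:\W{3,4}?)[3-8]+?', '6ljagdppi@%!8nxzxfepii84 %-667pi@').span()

(17, 28)

The pattern matches exactly 2 of a character in [c-g], then exactly 3 of one of [ip], then one or more of a character in [4-8]; then 3 to 4 of a non-word character (lazy) (non-capturing group); then one or more of a character in [3-8] (lazy).
A non-greedy quantifier consumes as few characters as it can — just enough that the remainder of the pattern still matches from where it stops; whatever follows it matches normally.
Unlike `match`, `search` isn't anchored — it looks for the pattern anywhere in the string.
The match spans [17:28] → 'fepii84 %-6'.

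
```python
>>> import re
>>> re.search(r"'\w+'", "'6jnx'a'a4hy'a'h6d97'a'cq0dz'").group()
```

"'6jnx'"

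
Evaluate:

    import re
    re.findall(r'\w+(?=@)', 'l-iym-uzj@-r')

['uzj']

The lookaround is zero-width — it requires the adjacent text to match without consuming it, so the asserted text isn't part of the match.
Matches: at [6:9] → 'uzj'.
Since nothing is captured, `findall` lists the 1 matched substring directly.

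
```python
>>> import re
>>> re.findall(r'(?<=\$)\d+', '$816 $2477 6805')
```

['816', '2477']

The positive lookaround only admits positions where the adjacent text matches; those characters stay outside the span.
Walking the string: at [1:4] → '816'; at [6:10] → '2477'.
`findall` yields the raw match text (2 of them) because the pattern has no groups.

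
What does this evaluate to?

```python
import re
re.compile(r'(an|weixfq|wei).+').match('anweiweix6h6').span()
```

(0, 12)

With `match`, the pattern is implicitly anchored at the beginning.
The match spans [0:12] → 'anweiweix6h6'.
Captured: group 1 = 'an'.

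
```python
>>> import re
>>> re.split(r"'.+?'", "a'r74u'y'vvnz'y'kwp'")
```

The `?` after the quantifier makes it lazy — it takes as little as possible before letting the rest of the pattern try.
Matches to split on: at [1:7] → "'r74u'"; at [8:14] → "'vvnz'"; at [15:20] → "'kwp'".
Splitting on the pattern gives 4 pieces.

['a', 'y', 'y', '']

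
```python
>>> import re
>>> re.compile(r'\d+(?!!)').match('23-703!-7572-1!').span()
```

(0, 2)

`match` is anchored at position 0; if the pattern doesn't fit there, it returns None.
The match spans [0:2] → '23'.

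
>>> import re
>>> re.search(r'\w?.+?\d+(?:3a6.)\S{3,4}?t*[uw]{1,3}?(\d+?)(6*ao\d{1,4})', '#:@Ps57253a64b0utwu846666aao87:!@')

None

Pattern: optionally a word character, then one or more of any character (lazy), then one or more of a digit; then the literal '3a6', then any character (non-capturing group); then 3 to 4 of a non-whitespace character (lazy), then zero or more of the literal 't', then 1 to 3 of one of [uw] (lazy); then one or more of a digit (lazy) (captured); then zero or more of a literal '6', then the literal 'ao', then 1 to 4 of a digit (captured).
`re.search` scans for the first position where the pattern succeeds.
Here the pattern never matches, so the call returns None.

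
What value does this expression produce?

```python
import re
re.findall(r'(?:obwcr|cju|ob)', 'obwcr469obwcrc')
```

`|` is ordered: at each position the engine commits to the first alternative that works.
Matches: at [0:5] → 'obwcr'; at [8:13] → 'obwcr'.
Since nothing is captured, `findall` lists the 2 matched substrings directly.

['obwcr', 'obwcr']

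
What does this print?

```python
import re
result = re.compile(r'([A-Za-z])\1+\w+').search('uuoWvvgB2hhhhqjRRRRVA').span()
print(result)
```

`\1` has to match the exact text group 1 already captured.
Unlike `match`, `search` isn't anchored — it looks for the pattern anywhere in the string.
The match spans [0:21] → 'uuoWvvgB2hhhhqjRRRRVA'.
Captured: group 1 = 'u'.

(0, 21)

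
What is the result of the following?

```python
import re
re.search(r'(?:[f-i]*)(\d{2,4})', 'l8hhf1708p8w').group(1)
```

The match spans [2:9] → 'hhf1708'.
Captured: group 1 = '1708'.

'1708'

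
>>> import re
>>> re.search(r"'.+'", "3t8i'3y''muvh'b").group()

"'3y''muvh'"

The match spans [4:14] → "'3y''muvh'".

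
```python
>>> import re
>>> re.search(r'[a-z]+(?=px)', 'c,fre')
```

The positive lookaround only admits positions where the adjacent text matches; those characters stay outside the span.
Unlike `match`, `search` isn't anchored — it looks for the pattern anywhere in the string.
Here no position works, so the call returns None.

None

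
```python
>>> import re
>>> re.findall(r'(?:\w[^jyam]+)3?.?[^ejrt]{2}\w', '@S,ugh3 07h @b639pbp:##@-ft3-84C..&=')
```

['S,ugh3 07h @b639pbp:##@-ft3-84C']

The pattern matches a word character, then one or more of any character except [jyam] (non-capturing group); then optionally the literal '3', then optionally any character, then exactly 2 of any character except [ejrt]; then a word character.
Walking the string: at [1:32] → 'S,ugh3 07h @b639pbp:##@-ft3-84C'.
`findall` yields the raw match text (1 of them) because the pattern has no groups.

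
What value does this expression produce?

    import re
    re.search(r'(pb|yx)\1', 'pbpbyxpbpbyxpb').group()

A backreference is literal: `\1` must see the identical characters the first group matched.
The match spans [0:4] → 'pbpb'.

'pbpb'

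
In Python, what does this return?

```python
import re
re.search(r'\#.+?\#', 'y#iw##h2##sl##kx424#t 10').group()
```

'#iw#'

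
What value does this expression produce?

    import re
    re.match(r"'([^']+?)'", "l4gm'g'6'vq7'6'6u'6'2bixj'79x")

None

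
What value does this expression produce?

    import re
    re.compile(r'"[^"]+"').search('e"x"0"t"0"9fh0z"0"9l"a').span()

(1, 4)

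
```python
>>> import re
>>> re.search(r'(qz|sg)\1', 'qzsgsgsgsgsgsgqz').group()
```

`\1` is not a pattern — it's the concrete string captured by group 1, re-applied verbatim.
Unlike `match`, `search` isn't anchored — it looks for the pattern anywhere in the string.
The match spans [2:6] → 'sgsg'.
Captured: group 1 = 'sg'.

'sgsg'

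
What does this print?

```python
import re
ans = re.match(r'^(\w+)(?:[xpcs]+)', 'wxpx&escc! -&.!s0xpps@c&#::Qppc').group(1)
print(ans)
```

wxp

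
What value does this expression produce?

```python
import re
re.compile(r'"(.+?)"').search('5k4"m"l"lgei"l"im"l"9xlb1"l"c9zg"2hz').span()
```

(3, 6)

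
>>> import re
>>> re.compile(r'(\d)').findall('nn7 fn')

This matches a digit (captured).
Walking the string: at [2:3] match '7', group 1 = '7'.
With a single group, `findall` returns only what that group captured — 1 item.

['7']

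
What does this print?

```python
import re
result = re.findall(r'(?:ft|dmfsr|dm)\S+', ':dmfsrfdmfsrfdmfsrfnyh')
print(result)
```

['dmfsrfdmfsrfdmfsrfnyh']

Since nothing is captured, `findall` lists the 1 matched substring directly.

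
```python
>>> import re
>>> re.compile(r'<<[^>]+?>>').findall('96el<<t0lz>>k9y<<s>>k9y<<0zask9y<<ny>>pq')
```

No capturing groups, so `findall` returns the 3 full match strings.

['<<t0lz>>', '<<s>>', '<<0zask9y<<ny>>']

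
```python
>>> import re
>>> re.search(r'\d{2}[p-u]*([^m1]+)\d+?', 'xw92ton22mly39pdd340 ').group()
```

'92ton22'

The match spans [2:9] → '92ton22'.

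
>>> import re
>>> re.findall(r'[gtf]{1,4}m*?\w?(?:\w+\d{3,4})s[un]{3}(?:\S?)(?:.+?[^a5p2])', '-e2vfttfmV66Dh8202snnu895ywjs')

The pattern matches 1 to 4 of one of [gtf], then zero or more of a literal 'm' (lazy), then optionally a word character; then one or more of a word character, then 3 to 4 of a digit (non-capturing group); then a literal 's', then exactly 3 of one of [un]; then optionally a non-whitespace character (non-capturing group); then one or more of any character (lazy), then any character except [a5p2] (non-capturing group).
Lazy quantifiers expand one character at a time until the remainder of the pattern can match.
Scanning left to right: at [4:26] → 'fttfmV66Dh8202snnu895y'.
With no groups in the pattern, `findall` gives back each whole match — 1 here.

['fttfmV66Dh8202snnu895y']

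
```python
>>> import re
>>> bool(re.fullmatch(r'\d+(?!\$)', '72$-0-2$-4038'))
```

The negative lookahead/lookbehind blocks any match where the forbidden context is present.
`re.fullmatch` is like wrapping the pattern in `^…$` (in single-line mode).
Here there's no way to consume every character, so the call returns None, and `bool(None)` is False.

False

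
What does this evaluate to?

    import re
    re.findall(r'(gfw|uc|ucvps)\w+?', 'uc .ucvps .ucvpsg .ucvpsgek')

Alternation tries branches left to right and keeps the first one that lets the overall match succeed at that position.
Matches: at [4:7] match 'ucv', group 1 = 'uc'; at [11:14] match 'ucv', group 1 = 'uc'; at [19:22] match 'ucv', group 1 = 'uc'.
With a single group, `findall` returns only what that group captured — 3 items.

['uc', 'uc', 'uc']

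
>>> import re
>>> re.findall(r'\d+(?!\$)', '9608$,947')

['960', '947']

The negative lookahead/lookbehind blocks any match where the forbidden context is present.
`findall` yields the raw match text (2 of them) because the pattern has no groups.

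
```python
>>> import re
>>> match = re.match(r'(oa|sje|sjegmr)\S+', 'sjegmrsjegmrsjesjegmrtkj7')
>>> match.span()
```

(0, 25)

`match` is anchored at position 0; if the pattern doesn't fit there, it returns None.
The match spans [0:25] → 'sjegmrsjegmrsjesjegmrtkj7'.
Captured: group 1 = 'sje'.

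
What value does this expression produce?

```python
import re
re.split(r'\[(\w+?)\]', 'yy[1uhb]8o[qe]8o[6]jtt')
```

Matches to split on: at [2:8] → '[1uhb]'; at [10:14] → '[qe]'; at [16:19] → '[6]'.
`re.split` interleaves the captured-group text with the surrounding fragments.

['yy', '1uhb', '8o', 'qe', '8o', '6', 'jtt']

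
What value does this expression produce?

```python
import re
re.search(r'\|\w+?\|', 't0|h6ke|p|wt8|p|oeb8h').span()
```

The match spans [2:8] → '|h6ke|'.

(2, 8)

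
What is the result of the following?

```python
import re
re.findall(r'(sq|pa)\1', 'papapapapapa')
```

['pa', 'pa', 'pa']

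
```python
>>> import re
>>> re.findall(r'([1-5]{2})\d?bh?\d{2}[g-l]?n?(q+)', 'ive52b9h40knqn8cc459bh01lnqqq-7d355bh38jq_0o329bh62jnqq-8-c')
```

2 groups means each result is a tuple of 2 captured strings — 3 here.

[('45', 'qqq'), ('35', 'q'), ('32', 'qq')]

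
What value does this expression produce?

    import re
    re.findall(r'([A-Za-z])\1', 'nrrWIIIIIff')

`\1` has to match the exact text group 1 already captured.
One capturing group, so `findall` returns just the captured substring from each match — 4 in all.

['r', 'I', 'I', 'f']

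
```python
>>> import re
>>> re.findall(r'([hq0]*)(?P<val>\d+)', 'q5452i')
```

[('q', '5452')]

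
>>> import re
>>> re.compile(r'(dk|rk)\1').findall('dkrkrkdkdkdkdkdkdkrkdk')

['rk', 'dk', 'dk', 'dk']

`\1` is not a pattern — it's the concrete string captured by group 1, re-applied verbatim.
Scanning left to right: at [2:6] match 'rkrk', group 1 = 'rk'; at [6:10] match 'dkdk', group 1 = 'dk'; at [10:14] match 'dkdk', group 1 = 'dk'; at [14:18] match 'dkdk', group 1 = 'dk'.
`findall` collects group 1 from each match (4 total).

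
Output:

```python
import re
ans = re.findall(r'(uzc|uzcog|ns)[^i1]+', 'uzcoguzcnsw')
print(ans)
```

['uzc']

Branches in `(...|...)` are attempted left-to-right; the first branch that allows the whole pattern to succeed is taken.
Walking the string: at [0:11] match 'uzcoguzcnsw', group 1 = 'uzc'.
One capturing group, so `findall` returns just the captured substring from the one match — 1 in all.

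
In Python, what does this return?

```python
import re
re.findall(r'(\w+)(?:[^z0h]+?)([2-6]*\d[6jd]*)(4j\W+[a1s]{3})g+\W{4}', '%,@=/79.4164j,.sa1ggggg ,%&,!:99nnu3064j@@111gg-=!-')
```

[('79', '416', '4j,.sa1'), ('99nnu', '06', '4j@@111')]

Because the quantifier is non-greedy, it stops expanding at the earliest point where the rest of the pattern can succeed.
3 groups means each result is a tuple of 3 captured strings — 2 here.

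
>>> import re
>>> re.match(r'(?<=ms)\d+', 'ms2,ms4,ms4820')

With `match`, the pattern is implicitly anchored at the beginning.
Here position 0 doesn't satisfy it, so the call returns None.

None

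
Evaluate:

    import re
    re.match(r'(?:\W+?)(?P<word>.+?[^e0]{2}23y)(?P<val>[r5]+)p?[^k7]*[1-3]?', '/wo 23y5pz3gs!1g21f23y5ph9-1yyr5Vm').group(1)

'wo 23y'

The pattern matches one or more of a non-word character (lazy) (non-capturing group); then one or more of any character (lazy), then exactly 2 of any character except [e0], then the literal '23y' (captured as 'word'); then one or more of one of [r5] (captured as 'val'); then optionally the literal 'p', then zero or more of any character except [k7], then optionally a character in [1-3].
A non-greedy quantifier consumes as few characters as it can — just enough that the remainder of the pattern still matches from where it stops; whatever follows it matches normally.
With `match`, the pattern is implicitly anchored at the beginning.
The match spans [0:34] → '/wo 23y5pz3gs!1g21f23y5ph9-1yyr5Vm'.
Captured: group 1 = 'wo 23y', group 2 = '5'.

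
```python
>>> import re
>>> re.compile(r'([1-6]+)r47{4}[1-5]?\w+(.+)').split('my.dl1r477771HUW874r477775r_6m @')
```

['my.dl', '1', ' @', '']

The pattern matches one or more of a character in [1-6] (captured); then the literal 'r4', then exactly 4 of a literal '7', then optionally a character in [1-5]; then one or more of a word character; then one or more of any character (captured).
Matches to split on: at [5:32] → '1r477771HUW874r477775r_6m @'.
`re.split` interleaves the captured-group text with the surrounding fragments.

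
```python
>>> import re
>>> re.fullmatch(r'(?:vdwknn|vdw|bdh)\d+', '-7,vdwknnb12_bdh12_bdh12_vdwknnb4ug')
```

None

`re.fullmatch` is like wrapping the pattern in `^…$` (in single-line mode).
Here the pattern can't cover the whole string, so the call returns None.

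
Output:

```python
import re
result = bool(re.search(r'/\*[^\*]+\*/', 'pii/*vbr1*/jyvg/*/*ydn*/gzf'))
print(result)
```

`re.search` tries every starting position until one works.
The match spans [3:11] → '/*vbr1*/'.

True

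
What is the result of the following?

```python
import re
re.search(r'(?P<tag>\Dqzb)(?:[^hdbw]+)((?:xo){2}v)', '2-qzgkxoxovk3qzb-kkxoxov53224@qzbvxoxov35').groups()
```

('@qzb', 'xoxov')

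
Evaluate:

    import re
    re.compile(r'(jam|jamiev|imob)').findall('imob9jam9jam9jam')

['imob', 'jam', 'jam', 'jam']

Scanning left to right: at [0:4] match 'imob', group 1 = 'imob'; at [5:8] match 'jam', group 1 = 'jam'; at [9:12] match 'jam', group 1 = 'jam'; at [13:16] match 'jam', group 1 = 'jam'.
One capturing group, so `findall` returns just the captured substring from each match — 4 in all.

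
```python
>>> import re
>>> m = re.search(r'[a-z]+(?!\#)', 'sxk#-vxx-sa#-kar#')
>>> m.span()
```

(0, 2)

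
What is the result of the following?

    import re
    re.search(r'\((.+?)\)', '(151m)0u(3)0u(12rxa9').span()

A `+?`/`*?`/`{m,n}?` starts at its minimum and grows only as far as needed for what follows to match.
The match spans [0:6] → '(151m)'.

(0, 6)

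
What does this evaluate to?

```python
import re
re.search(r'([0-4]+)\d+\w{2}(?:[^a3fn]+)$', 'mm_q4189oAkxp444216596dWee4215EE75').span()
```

The match spans [4:34] → '4189oAkxp444216596dWee4215EE75'.

(4, 34)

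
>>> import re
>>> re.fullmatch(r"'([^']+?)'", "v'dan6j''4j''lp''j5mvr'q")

None

`re.fullmatch` is like wrapping the pattern in `^…$` (in single-line mode).
Here the pattern can't cover the whole string, so the call returns None.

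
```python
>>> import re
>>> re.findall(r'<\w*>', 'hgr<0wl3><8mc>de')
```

['<0wl3>', '<8mc>']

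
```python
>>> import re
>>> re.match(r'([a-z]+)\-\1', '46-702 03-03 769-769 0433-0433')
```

None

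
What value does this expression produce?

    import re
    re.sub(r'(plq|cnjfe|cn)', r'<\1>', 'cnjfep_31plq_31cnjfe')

'<cnjfe>p_31<plq>_31<cnjfe>'

Branches in `(...|...)` are attempted left-to-right; the first branch that allows the whole pattern to succeed is taken.
The replacement refers to a captured group, so each match is rewritten using its own captured text.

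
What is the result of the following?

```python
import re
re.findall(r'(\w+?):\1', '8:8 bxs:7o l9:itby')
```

['8']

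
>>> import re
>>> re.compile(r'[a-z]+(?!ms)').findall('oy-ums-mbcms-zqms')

`(?!…)`/`(?<!…)` only lets a position through if the neighbouring text does NOT match; no characters are consumed.
Scanning left to right: at [0:2] → 'oy'; at [3:6] → 'ums'; at [7:12] → 'mbcms'; at [13:17] → 'zqms'.
`findall` yields the raw match text (4 of them) because the pattern has no groups.

['oy', 'ums', 'mbcms', 'zqms']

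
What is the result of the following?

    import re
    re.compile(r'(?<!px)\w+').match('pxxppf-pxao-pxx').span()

(0, 6)

With `match`, the pattern is implicitly anchored at the beginning.
The match spans [0:6] → 'pxxppf'.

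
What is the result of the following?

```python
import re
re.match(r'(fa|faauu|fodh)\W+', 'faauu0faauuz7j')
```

None

With `match`, the pattern is implicitly anchored at the beginning.
Here position 0 doesn't satisfy it, so the call returns None.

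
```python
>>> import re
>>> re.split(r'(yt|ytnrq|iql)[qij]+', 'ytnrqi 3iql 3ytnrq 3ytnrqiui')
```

['', 'ytnrq', ' 3iql 3ytnrq 3', 'ytnrq', 'ui']

`re.split` interleaves the captured-group text with the surrounding fragments.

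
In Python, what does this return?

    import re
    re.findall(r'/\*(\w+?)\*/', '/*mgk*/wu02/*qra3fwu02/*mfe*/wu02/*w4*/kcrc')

['mgk', 'mfe', 'w4']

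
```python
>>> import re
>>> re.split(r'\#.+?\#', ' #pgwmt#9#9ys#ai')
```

[' ', '9', 'ai']

A non-greedy quantifier consumes as few characters as it can — just enough that the remainder of the pattern still matches from where it stops; whatever follows it matches normally.
Matches to split on: at [1:8] → '#pgwmt#'; at [9:14] → '#9ys#'.
`split` removes every match and returns the 3 fragments in between.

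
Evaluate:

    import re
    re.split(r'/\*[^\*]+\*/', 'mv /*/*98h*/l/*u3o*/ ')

['mv /*', 'l', ' ']

The string is cut at each match, leaving 3 pieces.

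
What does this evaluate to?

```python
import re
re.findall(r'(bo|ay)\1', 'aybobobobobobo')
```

['bo', 'bo', 'bo']

`\1` has to match the exact text group 1 already captured.
`findall` collects group 1 from each match (3 total).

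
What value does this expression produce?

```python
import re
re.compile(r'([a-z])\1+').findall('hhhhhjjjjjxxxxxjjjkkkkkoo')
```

['h', 'j', 'x', 'j', 'k', 'o']

`\1` has to match the exact text group 1 already captured.
Walking the string: at [0:5] match 'hhhhh', group 1 = 'h'; at [5:10] match 'jjjjj', group 1 = 'j'; at [10:15] match 'xxxxx', group 1 = 'x'; at [15:18] match 'jjj', group 1 = 'j'; at [18:23] match 'kkkkk', group 1 = 'k'; ….
`findall` collects group 1 from each match (6 total).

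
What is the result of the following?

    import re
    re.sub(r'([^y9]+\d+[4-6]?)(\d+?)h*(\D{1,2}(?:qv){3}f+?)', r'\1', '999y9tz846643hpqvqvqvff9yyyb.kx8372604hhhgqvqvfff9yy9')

The `?` after the quantifier makes it lazy — it takes as little as possible before letting the rest of the pattern try.
`\1` in the replacement pulls in group 1's text for each match.

'999y9tz84664f9yyyb.kx8372604hhhgqvqvfff9yy9'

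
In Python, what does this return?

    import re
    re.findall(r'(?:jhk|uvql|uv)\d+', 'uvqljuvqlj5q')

[]

`findall` yields the raw match text (0 of them) because the pattern has no groups.
Nothing in the string satisfies the pattern, so the list is empty.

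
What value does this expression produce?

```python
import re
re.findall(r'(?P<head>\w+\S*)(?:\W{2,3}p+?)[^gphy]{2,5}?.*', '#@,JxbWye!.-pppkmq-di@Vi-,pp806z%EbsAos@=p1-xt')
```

This matches one or more of a word character, then zero or more of a non-whitespace character (captured as 'head'); then 2 to 3 of a non-word character, then one or more of a literal 'p' (lazy) (non-capturing group); then 2 to 5 of any character except [gphy] (lazy), then zero or more of any character.
Matches: at [3:46] match 'JxbWye!.-pppkmq-di@Vi-,pp806z%EbsAos@=p1-xt', group 1 = 'JxbWye!.-pppkmq-di@Vi-,pp806z%EbsAos'.
With a single group, `findall` returns only what that group captured — 1 item.

['JxbWye!.-pppkmq-di@Vi-,pp806z%EbsAos']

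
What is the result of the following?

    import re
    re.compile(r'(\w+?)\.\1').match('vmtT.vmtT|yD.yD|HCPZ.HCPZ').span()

(0, 9)

After group 1 captures some text, `\1` only succeeds where that same text appears again.
`re.match` won't scan ahead — the pattern has to work from the very first character.
The match spans [0:9] → 'vmtT.vmtT'.
Captured: group 1 = 'vmtT'.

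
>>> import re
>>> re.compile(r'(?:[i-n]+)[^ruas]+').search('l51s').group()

'l51'

Pattern: one or more of a character in [i-n] (non-capturing group); then one or more of any character except [ruas].
`re.search` scans for the first position where the pattern succeeds.
The match spans [0:3] → 'l51'.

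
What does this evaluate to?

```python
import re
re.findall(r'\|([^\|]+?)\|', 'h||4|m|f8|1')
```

['4', 'f8']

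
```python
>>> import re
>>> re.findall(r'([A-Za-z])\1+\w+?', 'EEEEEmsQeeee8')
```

['E', 'e']

The backreference `\1` re-matches whatever the first group consumed, character for character.
Matches: at [0:6] match 'EEEEEm', group 1 = 'E'; at [8:13] match 'eeee8', group 1 = 'e'.
One capturing group, so `findall` returns just the captured substring from each match — 2 in all.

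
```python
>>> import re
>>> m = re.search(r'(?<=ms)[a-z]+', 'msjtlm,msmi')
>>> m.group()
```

Because the assertion is zero-width, the text it checks is not consumed and won't appear in the result.
The match spans [2:6] → 'jtlm'.

'jtlm'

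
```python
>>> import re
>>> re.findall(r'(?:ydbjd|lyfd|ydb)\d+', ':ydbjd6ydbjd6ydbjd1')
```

['ydbjd6', 'ydbjd6', 'ydbjd1']

Matches: at [1:7] → 'ydbjd6'; at [7:13] → 'ydbjd6'; at [13:19] → 'ydbjd1'.
Since nothing is captured, `findall` lists the 3 matched substrings directly.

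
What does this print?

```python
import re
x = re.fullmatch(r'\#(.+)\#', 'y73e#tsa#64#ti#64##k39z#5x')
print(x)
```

None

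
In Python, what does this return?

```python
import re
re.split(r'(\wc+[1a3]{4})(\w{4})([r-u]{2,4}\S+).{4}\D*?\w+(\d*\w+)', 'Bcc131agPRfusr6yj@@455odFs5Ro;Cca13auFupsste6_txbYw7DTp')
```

This matches a word character, then one or more of a literal 'c', then exactly 4 of one of [1a3] (captured); then exactly 4 of a word character (captured); then 2 to 4 of a character in [r-u], then one or more of a non-whitespace character (captured); then exactly 4 of any character, then zero or more of a non-digit (lazy), then one or more of a word character; then zero or more of a digit, then one or more of a word character (captured).
With a capturing group present, the delimiter's captured portion is kept in the result list.

['', 'Bcc131a', 'gPRf', 'usr6yj@@455odFs5Ro;Cca13auFupsste6_txb', 'p', '']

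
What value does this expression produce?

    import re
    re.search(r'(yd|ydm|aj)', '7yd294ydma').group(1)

'yd'

`re.search` tries every starting position until one works.
The match spans [1:3] → 'yd'.
Captured: group 1 = 'yd'.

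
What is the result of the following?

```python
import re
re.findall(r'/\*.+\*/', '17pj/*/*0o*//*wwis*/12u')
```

With no groups in the pattern, `findall` gives back each whole match — 1 here.

['/*/*0o*//*wwis*/']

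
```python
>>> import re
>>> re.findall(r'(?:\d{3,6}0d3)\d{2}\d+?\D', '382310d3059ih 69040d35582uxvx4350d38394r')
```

['382310d3059i', '69040d35582u', '4350d38394r']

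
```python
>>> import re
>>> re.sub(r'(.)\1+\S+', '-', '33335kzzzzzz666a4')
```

`\1` is not a pattern — it's the concrete string captured by group 1, re-applied verbatim.
Matches: at [0:17] → '33335kzzzzzz666a4'.
`sub` substitutes '-' at each match site.

'-'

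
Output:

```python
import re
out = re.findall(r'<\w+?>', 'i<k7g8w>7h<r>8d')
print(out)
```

With no groups in the pattern, `findall` gives back each whole match — 2 here.

['<k7g8w>', '<r>']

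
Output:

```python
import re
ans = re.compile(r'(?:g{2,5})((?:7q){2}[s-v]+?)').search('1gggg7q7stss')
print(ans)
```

The pattern matches 2 to 5 of a literal 'g' (non-capturing group); then the literal '7q' repeated 2 times, then one or more of a character in [s-v] (lazy) (captured).
Here nothing in the string fits, so the call returns None.

None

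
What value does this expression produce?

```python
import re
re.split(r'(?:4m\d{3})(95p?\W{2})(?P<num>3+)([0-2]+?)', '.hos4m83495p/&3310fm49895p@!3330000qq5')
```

The pattern matches the literal '4m', then exactly 3 of a digit (non-capturing group); then the literal '95', then optionally the literal 'p', then exactly 2 of a non-word character (captured); then one or more of a literal '3' (captured as 'num'); then one or more of a character in [0-2] (lazy) (captured).
Because the quantifier is non-greedy, it stops expanding at the earliest point where the rest of the pattern can succeed.
Matches to split on: at [4:17] → '4m83495p/&331'.
With a capturing group present, the delimiter's captured portion is kept in the result list.

['.hos', '95p/&', '33', '1', '0fm49895p@!3330000qq5']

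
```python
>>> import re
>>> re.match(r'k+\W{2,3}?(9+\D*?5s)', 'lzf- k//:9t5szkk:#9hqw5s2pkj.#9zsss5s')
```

None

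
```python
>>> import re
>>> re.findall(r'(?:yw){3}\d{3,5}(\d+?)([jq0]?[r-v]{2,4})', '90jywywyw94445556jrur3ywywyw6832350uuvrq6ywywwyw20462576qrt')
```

Pattern: the literal 'yw' repeated 3 times, then 3 to 5 of a digit; then one or more of a digit (lazy) (captured); then optionally one of [jq0], then 2 to 4 of a character in [r-v] (captured).
A non-greedy quantifier consumes as few characters as it can — just enough that the remainder of the pattern still matches from where it stops; whatever follows it matches normally.
Scanning left to right: at [3:21] match 'ywywyw94445556jrur', groups = ('556', 'jrur'); at [22:39] match 'ywywyw6832350uuvr', groups = ('5', '0uuvr').
Multiple groups make `findall` return tuples — one 2-tuple for each match.

[('556', 'jrur'), ('5', '0uuvr')]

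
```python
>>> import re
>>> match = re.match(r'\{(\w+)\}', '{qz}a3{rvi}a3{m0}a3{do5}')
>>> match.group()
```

'{qz}'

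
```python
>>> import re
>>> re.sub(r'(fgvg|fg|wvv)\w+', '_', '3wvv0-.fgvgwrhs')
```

Matches: at [1:5] → 'wvv0'; at [7:15] → 'fgvgwrhs'.
`sub` substitutes '_' at each match site.

'3_-._'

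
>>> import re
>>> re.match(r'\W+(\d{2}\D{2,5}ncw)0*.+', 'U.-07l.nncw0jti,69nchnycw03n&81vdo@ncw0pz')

None

The pattern matches one or more of a non-word character; then exactly 2 of a digit, then 2 to 5 of a non-digit, then the literal 'ncw' (captured); then zero or more of a literal '0', then one or more of any character.
With `match`, the pattern is implicitly anchored at the beginning.
Here the pattern fails at index 0, so the call returns None.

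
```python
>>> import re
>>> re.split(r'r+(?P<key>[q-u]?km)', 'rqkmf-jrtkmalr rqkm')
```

['', 'qkm', 'f-j', 'tkm', 'alr ', 'qkm', '']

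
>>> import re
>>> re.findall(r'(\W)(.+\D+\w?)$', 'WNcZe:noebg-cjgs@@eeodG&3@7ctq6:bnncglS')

[(':', 'noebg-cjgs@@eeodG&3@7ctq6:bnncglS')]

The pattern matches a non-word character (captured); then one or more of any character, then one or more of a non-digit, then optionally a word character (captured); then anchored at the end.
Matches: at [5:39] match ':noebg-cjgs@@eeodG&3@7ctq6:bnncglS', groups = (':', 'noebg-cjgs@@eeodG&3@7ctq6:bnncglS').
With 2 capturing groups, `findall` returns a 2-tuple per match.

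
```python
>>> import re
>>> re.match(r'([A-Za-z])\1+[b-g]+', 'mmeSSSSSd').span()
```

(0, 3)

With `match`, the pattern is implicitly anchored at the beginning.
The match spans [0:3] → 'mme'.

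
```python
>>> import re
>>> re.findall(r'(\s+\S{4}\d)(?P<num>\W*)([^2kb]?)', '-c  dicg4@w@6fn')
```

[('  dicg4', '@', 'w')]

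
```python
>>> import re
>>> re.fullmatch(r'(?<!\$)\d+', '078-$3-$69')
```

None

For `fullmatch`, every character of the input must be accounted for by the pattern.
Here the pattern can't cover the whole string, so the call returns None.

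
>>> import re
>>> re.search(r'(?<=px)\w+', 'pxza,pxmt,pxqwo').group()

The lookaround is zero-width — it requires the adjacent text to match without consuming it, so the asserted text isn't part of the match.
Unlike `match`, `search` isn't anchored — it looks for the pattern anywhere in the string.
The match spans [2:4] → 'za'.

'za'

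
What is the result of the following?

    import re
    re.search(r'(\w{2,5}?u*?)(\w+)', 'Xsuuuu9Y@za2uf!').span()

(0, 8)

Pattern: 2 to 5 of a word character (lazy), then zero or more of a literal 'u' (lazy) (captured); then one or more of a word character (captured).
Unlike `match`, `search` isn't anchored — it looks for the pattern anywhere in the string.
The match spans [0:8] → 'Xsuuuu9Y'.
Captured: group 1 = 'Xs', group 2 = 'uuuu9Y'.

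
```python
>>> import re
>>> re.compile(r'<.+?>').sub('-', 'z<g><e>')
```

'z--'

With the lazy modifier that quantifier settles for the fewest repetitions that let the rest of the pattern succeed (the atoms after it are unaffected and can still be greedy).
Every occurrence is swapped for '-'.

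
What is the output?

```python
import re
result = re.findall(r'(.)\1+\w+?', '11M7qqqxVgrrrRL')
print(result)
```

['1', 'q', 'r']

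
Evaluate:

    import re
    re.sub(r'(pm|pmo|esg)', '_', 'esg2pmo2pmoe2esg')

Alternation tries branches left to right and keeps the first one that lets the overall match succeed at that position.
Matches: at [0:3] → 'esg'; at [4:6] → 'pm'; at [8:10] → 'pm'; at [13:16] → 'esg'.
Each match is replaced by '_'.

'_2_o2_oe2_'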